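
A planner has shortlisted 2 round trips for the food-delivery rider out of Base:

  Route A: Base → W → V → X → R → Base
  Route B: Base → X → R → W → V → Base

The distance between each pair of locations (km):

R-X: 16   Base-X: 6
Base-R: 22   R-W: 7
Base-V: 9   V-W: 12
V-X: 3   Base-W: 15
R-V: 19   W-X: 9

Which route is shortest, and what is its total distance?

Shortest is Route B, total 50 km.

Route A: 15 + 12 + 3 + 16 + 22 = 68
Route B: 6 + 16 + 7 + 12 + 9 = 50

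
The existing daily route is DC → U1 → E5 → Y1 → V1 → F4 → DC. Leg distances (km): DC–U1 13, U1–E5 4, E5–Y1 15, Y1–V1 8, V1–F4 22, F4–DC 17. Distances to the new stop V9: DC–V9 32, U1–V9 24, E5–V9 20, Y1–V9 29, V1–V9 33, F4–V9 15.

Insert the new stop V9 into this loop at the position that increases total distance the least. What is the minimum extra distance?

Adding 26 km by placing V9 on the V1–F4 leg.

Insertion cost between consecutive stops i–j is d(i,V9) + d(V9,j) − d(i,j):
  between DC and U1: 32 + 24 − 13 = 43
  between U1 and E5: 24 + 20 − 4 = 40
  between E5 and Y1: 20 + 29 − 15 = 34
  between Y1 and V1: 29 + 33 − 8 = 54
  between V1 and F4: 33 + 15 − 22 = 26
  between F4 and DC: 15 + 32 − 17 = 30
Cheapest insertion is between V1 and F4, adding 26.
New total = 79 + 26 = 105.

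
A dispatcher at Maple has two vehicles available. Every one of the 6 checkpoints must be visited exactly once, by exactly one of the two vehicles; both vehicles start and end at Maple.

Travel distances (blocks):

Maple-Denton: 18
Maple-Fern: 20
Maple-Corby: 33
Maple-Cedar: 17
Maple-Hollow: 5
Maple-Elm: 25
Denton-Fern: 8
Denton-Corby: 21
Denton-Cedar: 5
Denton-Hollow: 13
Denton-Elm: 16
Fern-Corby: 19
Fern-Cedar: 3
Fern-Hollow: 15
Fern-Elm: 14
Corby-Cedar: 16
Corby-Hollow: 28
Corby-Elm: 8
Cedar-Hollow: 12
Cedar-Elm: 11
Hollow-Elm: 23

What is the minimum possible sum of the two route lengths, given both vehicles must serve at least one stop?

Try each way of splitting the stops between the two vehicles (each non-empty) and, for each split, find the best tour for each vehicle:
  {Denton} + {Fern, Corby, Cedar, Hollow, Elm}: 36 + 72 = 108
  {Fern} + {Denton, Corby, Cedar, Hollow, Elm}: 40 + 72 = 112
  {Denton, Fern} + {Corby, Cedar, Hollow, Elm}: 46 + 66 = 112
  {Corby} + {Denton, Fern, Cedar, Hollow, Elm}: 66 + 65 = 131
  {Denton, Corby} + {Fern, Cedar, Hollow, Elm}: 72 + 59 = 131
  {Fern, Corby} + {Denton, Cedar, Hollow, Elm}: 72 + 59 = 131
  … (31 splits in total)
  {Hollow} + {Denton, Fern, Corby, Cedar, Elm}: 10 + 78 = 88  ← best
Best: vehicle 1 Maple → Hollow → Maple = 10; vehicle 2 Maple → Denton → Fern → Cedar → Corby → Elm → Maple = 78; combined 88.

88 blocks — the smallest possible combined total.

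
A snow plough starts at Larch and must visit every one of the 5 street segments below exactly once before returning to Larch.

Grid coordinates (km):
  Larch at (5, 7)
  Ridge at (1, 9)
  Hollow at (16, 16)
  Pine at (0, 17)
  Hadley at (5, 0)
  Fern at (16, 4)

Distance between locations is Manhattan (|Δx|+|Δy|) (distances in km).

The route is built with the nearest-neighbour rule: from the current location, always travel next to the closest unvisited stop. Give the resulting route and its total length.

66 km along Larch → Ridge → Pine → Hollow → Fern → Hadley → Larch.

Larch → [Ridge:6 / Hadley:7 / Fern:14 / Pine:15 / Hollow:20] → Ridge (6)
Ridge → [Pine:9 / Hadley:13 / Fern:20 / Hollow:22] → Pine (9)
Pine → [Hollow:17 / Hadley:22 / Fern:29] → Hollow (17)
Hollow → [Fern:12 / Hadley:27] → Fern (12)
Fern → [Hadley:15] → Hadley (15)
Return Hadley→Larch: 7.
Total = 6 + 9 + 17 + 12 + 15 + 7 = 66.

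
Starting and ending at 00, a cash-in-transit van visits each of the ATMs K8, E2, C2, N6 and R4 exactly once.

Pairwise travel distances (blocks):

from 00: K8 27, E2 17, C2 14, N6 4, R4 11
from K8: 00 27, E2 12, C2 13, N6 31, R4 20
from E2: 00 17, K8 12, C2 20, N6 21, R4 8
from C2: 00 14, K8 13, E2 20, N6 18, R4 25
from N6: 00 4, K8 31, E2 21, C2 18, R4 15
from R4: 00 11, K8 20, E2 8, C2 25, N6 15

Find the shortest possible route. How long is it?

Minimum total distance: 66 blocks.

00-K8-E2-C2-N6-R4-00: 27+12+20+18+15+11 = 103
00-K8-E2-C2-R4-N6-00: 27+12+20+25+15+4 = 103
00-K8-E2-N6-C2-R4-00: 27+12+21+18+25+11 = 114
00-K8-E2-N6-R4-C2-00: 27+12+21+15+25+14 = 114
00-K8-E2-R4-C2-N6-00: 27+12+8+25+18+4 = 94
00-K8-E2-R4-N6-C2-00: 27+12+8+15+18+14 = 94
00-K8-C2-E2-N6-R4-00: 27+13+20+21+15+11 = 107
00-K8-C2-E2-R4-N6-00: 27+13+20+8+15+4 = 87
00-K8-C2-N6-E2-R4-00: 27+13+18+21+8+11 = 98
00-K8-C2-N6-R4-E2-00: 27+13+18+15+8+17 = 98
00-K8-C2-R4-E2-N6-00: 27+13+25+8+21+4 = 98
00-K8-C2-R4-N6-E2-00: 27+13+25+15+21+17 = 118
00-K8-N6-E2-C2-R4-00: 27+31+21+20+25+11 = 135
00-K8-N6-E2-R4-C2-00: 27+31+21+8+25+14 = 126
… (46 more)
00-C2-K8-E2-R4-N6-00: 14+13+12+8+15+4 = 66  ← best
The minimum is 66.
One optimal route: 00 → C2 → K8 → E2 → R4 → N6 → 00 (or its reverse).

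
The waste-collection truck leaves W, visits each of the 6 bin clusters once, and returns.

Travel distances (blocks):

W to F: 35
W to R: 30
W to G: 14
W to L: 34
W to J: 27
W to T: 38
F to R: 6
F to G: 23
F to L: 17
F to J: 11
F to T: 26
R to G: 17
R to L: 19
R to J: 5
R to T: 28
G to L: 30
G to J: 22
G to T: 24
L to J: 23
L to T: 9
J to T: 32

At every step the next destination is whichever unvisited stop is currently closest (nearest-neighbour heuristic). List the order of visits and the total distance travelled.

W → [G:14 / J:27 / R:30 / L:34 / F:35 / T:38] → G (14)
G → [R:17 / J:22 / F:23 / T:24 / L:30] → R (17)
R → [J:5 / F:6 / L:19 / T:28] → J (5)
J → [F:11 / L:23 / T:32] → F (11)
F → [L:17 / T:26] → L (17)
L → [T:9] → T (9)
Return T→W: 38.
Total = 14 + 17 + 5 + 11 + 17 + 9 + 38 = 111.

111 blocks along W → G → R → J → F → L → T → W.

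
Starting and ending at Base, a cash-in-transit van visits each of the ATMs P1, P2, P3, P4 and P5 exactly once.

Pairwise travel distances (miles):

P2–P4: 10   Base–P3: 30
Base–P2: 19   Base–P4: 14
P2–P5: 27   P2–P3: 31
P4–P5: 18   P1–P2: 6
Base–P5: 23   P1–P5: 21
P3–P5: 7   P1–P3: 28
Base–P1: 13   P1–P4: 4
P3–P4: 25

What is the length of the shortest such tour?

84 miles — the shortest possible round trip.

Base - P1 - P2 - P3 - P4 - P5 - Base: 13+6+31+25+18+23 = 116
Base - P1 - P2 - P3 - P5 - P4 - Base: 13+6+31+7+18+14 = 89
Base - P1 - P2 - P4 - P3 - P5 - Base: 13+6+10+25+7+23 = 84
Base - P1 - P2 - P4 - P5 - P3 - Base: 13+6+10+18+7+30 = 84
Base - P1 - P2 - P5 - P3 - P4 - Base: 13+6+27+7+25+14 = 92
Base - P1 - P2 - P5 - P4 - P3 - Base: 13+6+27+18+25+30 = 119
Base - P1 - P3 - P2 - P4 - P5 - Base: 13+28+31+10+18+23 = 123
Base - P1 - P3 - P2 - P5 - P4 - Base: 13+28+31+27+18+14 = 131
Base - P1 - P3 - P4 - P2 - P5 - Base: 13+28+25+10+27+23 = 126
Base - P1 - P3 - P4 - P5 - P2 - Base: 13+28+25+18+27+19 = 130
Base - P1 - P3 - P5 - P2 - P4 - Base: 13+28+7+27+10+14 = 99
Base - P1 - P3 - P5 - P4 - P2 - Base: 13+28+7+18+10+19 = 95
Base - P1 - P4 - P2 - P3 - P5 - Base: 13+4+10+31+7+23 = 88
Base - P1 - P4 - P2 - P5 - P3 - Base: 13+4+10+27+7+30 = 91
… (46 more)
The minimum is 84.
One optimal route: Base → P1 → P2 → P4 → P3 → P5 → Base (or its reverse).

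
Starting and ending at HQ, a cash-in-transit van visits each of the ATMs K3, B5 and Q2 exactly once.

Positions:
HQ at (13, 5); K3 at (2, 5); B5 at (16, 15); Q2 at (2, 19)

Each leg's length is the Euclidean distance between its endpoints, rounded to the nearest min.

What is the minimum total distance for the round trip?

HQ → K3 → B5 → Q2 → HQ: 11+17+15+18 = 61
HQ → K3 → Q2 → B5 → HQ: 11+14+15+10 = 50
HQ → B5 → K3 → Q2 → HQ: 10+17+14+18 = 59
The minimum is 50.
One optimal route: HQ → K3 → Q2 → B5 → HQ (or its reverse).

Minimum total distance: 50 min.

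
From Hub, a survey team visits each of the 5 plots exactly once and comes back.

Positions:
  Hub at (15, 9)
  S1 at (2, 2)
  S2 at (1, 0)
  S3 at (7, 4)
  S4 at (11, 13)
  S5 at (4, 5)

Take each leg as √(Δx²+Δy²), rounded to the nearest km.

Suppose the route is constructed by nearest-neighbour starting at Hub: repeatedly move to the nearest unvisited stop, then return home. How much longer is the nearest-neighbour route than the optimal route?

3 km longer than the optimal tour.

From Hub: S4=6, S3=9, S5=12, S1=15, S2=17 → choose S4 (6).
From S4: S3=10, S5=11, S1=14, S2=16 → choose S3 (10).
From S3: S5=3, S1=5, S2=7 → choose S5 (3).
From S5: S1=4, S2=6 → choose S1 (4).
From S1: S2=2 → choose S2 (2).
NN route Hub → S4 → S3 → S5 → S1 → S2 → Hub costs 42.
Optimal: Hub → S3 → S1 → S2 → S5 → S4 → Hub costs 39 (by enumerating all 60 distinct tours).
Excess = 42 − 39 = 3.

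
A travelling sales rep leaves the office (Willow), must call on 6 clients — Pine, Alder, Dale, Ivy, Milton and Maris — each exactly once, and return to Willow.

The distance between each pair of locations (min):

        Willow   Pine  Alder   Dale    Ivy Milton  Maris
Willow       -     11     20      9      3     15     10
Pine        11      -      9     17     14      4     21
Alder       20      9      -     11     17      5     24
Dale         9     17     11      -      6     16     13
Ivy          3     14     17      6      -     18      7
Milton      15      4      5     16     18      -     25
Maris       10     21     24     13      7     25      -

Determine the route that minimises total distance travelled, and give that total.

There are 360 distinct closed tours to check (reversals are equivalent).
Willow → Pine → Alder → Dale → Ivy → Milton → Maris → Willow: 11+9+11+6+18+25+10 = 90
Willow → Pine → Alder → Dale → Ivy → Maris → Milton → Willow: 11+9+11+6+7+25+15 = 84
Willow → Pine → Alder → Dale → Milton → Ivy → Maris → Willow: 11+9+11+16+18+7+10 = 82
Willow → Pine → Alder → Dale → Milton → Maris → Ivy → Willow: 11+9+11+16+25+7+3 = 82
Willow → Pine → Alder → Dale → Maris → Ivy → Milton → Willow: 11+9+11+13+7+18+15 = 84
Willow → Pine → Alder → Dale → Maris → Milton → Ivy → Willow: 11+9+11+13+25+18+3 = 90
Willow → Pine → Alder → Ivy → Dale → Milton → Maris → Willow: 11+9+17+6+16+25+10 = 94
Willow → Pine → Alder → Ivy → Dale → Maris → Milton → Willow: 11+9+17+6+13+25+15 = 96
… (352 more)
Willow → Pine → Milton → Alder → Dale → Ivy → Maris → Willow: 11+4+5+11+6+7+10 = 54  ← best
The minimum is 54.
One optimal route: Willow → Pine → Milton → Alder → Dale → Ivy → Maris → Willow (or its reverse).

Minimum total distance: 54 min.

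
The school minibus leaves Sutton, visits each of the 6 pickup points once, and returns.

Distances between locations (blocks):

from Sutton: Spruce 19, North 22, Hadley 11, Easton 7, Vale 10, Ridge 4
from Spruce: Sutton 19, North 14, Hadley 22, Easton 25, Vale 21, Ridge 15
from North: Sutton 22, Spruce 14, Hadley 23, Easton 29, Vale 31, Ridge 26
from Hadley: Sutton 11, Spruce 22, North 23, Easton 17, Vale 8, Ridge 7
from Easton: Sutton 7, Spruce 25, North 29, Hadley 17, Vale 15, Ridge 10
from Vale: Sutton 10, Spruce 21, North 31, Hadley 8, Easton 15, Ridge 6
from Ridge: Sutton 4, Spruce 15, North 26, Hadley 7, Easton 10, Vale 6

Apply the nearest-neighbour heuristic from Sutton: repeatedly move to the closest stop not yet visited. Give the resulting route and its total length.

Sutton → [Ridge:4 / Easton:7 / Vale:10 / Hadley:11 / Spruce:19 / North:22] → Ridge (4)
Ridge → [Vale:6 / Hadley:7 / Easton:10 / Spruce:15 / North:26] → Vale (6)
Vale → [Hadley:8 / Easton:15 / Spruce:21 / North:31] → Hadley (8)
Hadley → [Easton:17 / Spruce:22 / North:23] → Easton (17)
Easton → [Spruce:25 / North:29] → Spruce (25)
Spruce → [North:14] → North (14)
Return North→Sutton: 22.
Total = 4 + 6 + 8 + 17 + 25 + 14 + 22 = 96.

96 blocks along Sutton → Ridge → Vale → Hadley → Easton → Spruce → North → Sutton.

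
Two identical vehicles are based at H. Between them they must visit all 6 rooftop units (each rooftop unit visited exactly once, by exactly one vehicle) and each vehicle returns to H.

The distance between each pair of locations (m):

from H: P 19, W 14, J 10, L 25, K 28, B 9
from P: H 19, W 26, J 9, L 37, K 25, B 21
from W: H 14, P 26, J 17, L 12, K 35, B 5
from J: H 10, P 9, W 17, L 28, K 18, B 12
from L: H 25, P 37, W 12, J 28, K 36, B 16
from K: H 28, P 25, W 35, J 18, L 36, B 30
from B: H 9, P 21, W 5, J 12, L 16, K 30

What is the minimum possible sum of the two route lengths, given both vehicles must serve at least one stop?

Try each way of splitting the stops between the two vehicles (each non-empty) and, for each split, find the best tour for each vehicle:
  {P} + {W, J, L, K, B}: 38 + 90 = 128
  {W} + {P, J, L, K, B}: 28 + 105 = 133
  {P, W} + {J, L, K, B}: 59 + 89 = 148
  {J} + {P, W, L, K, B}: 20 + 106 = 126
  {P, J} + {W, L, K, B}: 38 + 90 = 128
  {W, J} + {P, L, K, B}: 41 + 105 = 146
  … (31 splits in total)
  {P, J, K} + {W, L, B}: 72 + 51 = 123  ← best
Best: vehicle 1 H → P → K → J → H = 72; vehicle 2 H → W → L → B → H = 51; combined 123.

Minimum combined distance: 123 m.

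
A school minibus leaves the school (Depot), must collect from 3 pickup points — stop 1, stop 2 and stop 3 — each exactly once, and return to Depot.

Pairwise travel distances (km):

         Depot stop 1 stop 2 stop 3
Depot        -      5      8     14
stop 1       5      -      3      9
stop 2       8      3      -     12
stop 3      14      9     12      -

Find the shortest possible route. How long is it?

Shortest round trip = 34 km.

Depot - stop 1 - stop 2 - stop 3 - Depot: 5+3+12+14 = 34
Depot - stop 1 - stop 3 - stop 2 - Depot: 5+9+12+8 = 34
Depot - stop 2 - stop 1 - stop 3 - Depot: 8+3+9+14 = 34
The minimum is 34.
One optimal route: Depot → stop 1 → stop 2 → stop 3 → Depot (or its reverse).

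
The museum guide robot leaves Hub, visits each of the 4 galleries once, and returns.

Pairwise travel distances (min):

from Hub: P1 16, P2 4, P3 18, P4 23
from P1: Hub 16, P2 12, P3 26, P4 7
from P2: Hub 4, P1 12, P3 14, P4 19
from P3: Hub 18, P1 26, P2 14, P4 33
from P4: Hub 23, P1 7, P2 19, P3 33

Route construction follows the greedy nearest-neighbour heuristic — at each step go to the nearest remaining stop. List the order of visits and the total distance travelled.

At Hub the remaining stops are P2 4, P1 16, P3 18, P4 23; go to P2.
At P2 the remaining stops are P1 12, P3 14, P4 19; go to P1.
At P1 the remaining stops are P4 7, P3 26; go to P4.
At P4 the remaining stops are P3 33; go to P3.
Return P3→Hub: 18.
Total = 4 + 12 + 7 + 33 + 18 = 74.

74 min along Hub → P2 → P1 → P4 → P3 → Hub.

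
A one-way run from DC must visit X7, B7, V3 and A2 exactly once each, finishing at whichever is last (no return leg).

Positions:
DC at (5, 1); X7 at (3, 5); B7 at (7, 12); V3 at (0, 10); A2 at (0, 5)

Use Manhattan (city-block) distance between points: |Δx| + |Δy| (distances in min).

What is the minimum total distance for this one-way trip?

There are 4! = 24 possible orderings.
DC - X7 - B7 - V3 - A2: 6+11+9+5 = 31
DC - X7 - B7 - A2 - V3: 6+11+14+5 = 36
DC - X7 - V3 - B7 - A2: 6+8+9+14 = 37
DC - X7 - V3 - A2 - B7: 6+8+5+14 = 33
DC - X7 - A2 - B7 - V3: 6+3+14+9 = 32
DC - X7 - A2 - V3 - B7: 6+3+5+9 = 23
DC - B7 - X7 - V3 - A2: 13+11+8+5 = 37
DC - B7 - X7 - A2 - V3: 13+11+3+5 = 32
DC - B7 - V3 - X7 - A2: 13+9+8+3 = 33
DC - B7 - V3 - A2 - X7: 13+9+5+3 = 30
DC - B7 - A2 - X7 - V3: 13+14+3+8 = 38
DC - B7 - A2 - V3 - X7: 13+14+5+8 = 40
DC - V3 - X7 - B7 - A2: 14+8+11+14 = 47
DC - V3 - X7 - A2 - B7: 14+8+3+14 = 39
… (10 more)
The minimum is 23.
One shortest path: DC → X7 → A2 → V3 → B7.

Shortest open route: 23 min.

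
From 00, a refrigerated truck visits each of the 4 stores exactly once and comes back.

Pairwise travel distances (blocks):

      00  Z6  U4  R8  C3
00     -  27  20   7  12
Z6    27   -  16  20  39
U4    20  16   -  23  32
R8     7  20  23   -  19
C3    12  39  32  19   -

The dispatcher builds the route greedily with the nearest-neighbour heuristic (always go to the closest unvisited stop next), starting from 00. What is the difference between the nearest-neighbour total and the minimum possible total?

Excess over optimum: 14 blocks.

00: R8=7, C3=12, U4=20, Z6=27 ⇒ R8
R8: C3=19, Z6=20, U4=23 ⇒ C3
C3: U4=32, Z6=39 ⇒ U4
U4: Z6=16 ⇒ Z6
NN route 00 → R8 → C3 → U4 → Z6 → 00 costs 101.
Optimal: 00 → U4 → Z6 → R8 → C3 → 00 costs 87 (by enumerating all 12 distinct tours).
Excess = 101 − 87 = 14.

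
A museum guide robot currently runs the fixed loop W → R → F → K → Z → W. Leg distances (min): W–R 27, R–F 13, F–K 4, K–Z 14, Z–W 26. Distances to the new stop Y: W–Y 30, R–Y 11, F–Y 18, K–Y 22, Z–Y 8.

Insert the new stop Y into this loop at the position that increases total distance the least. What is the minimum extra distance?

Minimum extra distance: 12 min, inserting Y between Z and W.

Insertion cost between consecutive stops i–j is d(i,Y) + d(Y,j) − d(i,j):
  between W and R: 30 + 11 − 27 = 14
  between R and F: 11 + 18 − 13 = 16
  between F and K: 18 + 22 − 4 = 36
  between K and Z: 22 + 8 − 14 = 16
  between Z and W: 8 + 30 − 26 = 12
Cheapest insertion is between Z and W, adding 12.
New total = 84 + 12 = 96.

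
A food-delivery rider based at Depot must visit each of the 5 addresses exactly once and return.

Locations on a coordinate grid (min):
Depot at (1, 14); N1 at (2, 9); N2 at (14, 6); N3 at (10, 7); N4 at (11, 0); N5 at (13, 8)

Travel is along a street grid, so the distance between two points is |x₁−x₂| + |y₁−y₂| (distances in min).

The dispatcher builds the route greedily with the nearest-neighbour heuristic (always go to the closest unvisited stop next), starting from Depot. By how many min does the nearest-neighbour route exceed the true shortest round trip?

From Depot: N1=6, N3=16, N5=18, N2=21, N4=24 → choose N1 (6).
From N1: N3=10, N5=12, N2=15, N4=18 → choose N3 (10).
From N3: N5=4, N2=5, N4=8 → choose N5 (4).
From N5: N2=3, N4=10 → choose N2 (3).
From N2: N4=9 → choose N4 (9).
NN route Depot → N1 → N3 → N5 → N2 → N4 → Depot costs 56.
Optimal: Depot → N1 → N3 → N4 → N2 → N5 → Depot costs 54 (by enumerating all 60 distinct tours).
Excess = 56 − 54 = 2.

2 min longer than the optimal tour.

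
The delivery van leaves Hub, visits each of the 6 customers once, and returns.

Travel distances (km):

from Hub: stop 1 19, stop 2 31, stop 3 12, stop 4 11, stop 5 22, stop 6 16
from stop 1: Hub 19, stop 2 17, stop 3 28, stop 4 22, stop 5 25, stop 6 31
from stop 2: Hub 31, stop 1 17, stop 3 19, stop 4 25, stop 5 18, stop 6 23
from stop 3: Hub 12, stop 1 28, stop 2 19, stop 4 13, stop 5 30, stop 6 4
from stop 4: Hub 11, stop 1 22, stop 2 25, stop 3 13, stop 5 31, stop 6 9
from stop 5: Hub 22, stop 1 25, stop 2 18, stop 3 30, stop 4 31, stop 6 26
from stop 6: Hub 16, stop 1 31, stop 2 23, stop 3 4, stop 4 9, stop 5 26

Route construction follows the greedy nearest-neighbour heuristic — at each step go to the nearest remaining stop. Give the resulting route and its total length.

From Hub: distances to unvisited — stop 4=11, stop 3=12, stop 6=16, stop 1=19, stop 5=22, stop 2=31. Nearest is stop 4 (11).
From stop 4: distances to unvisited — stop 6=9, stop 3=13, stop 1=22, stop 2=25, stop 5=31. Nearest is stop 6 (9).
From stop 6: distances to unvisited — stop 3=4, stop 2=23, stop 5=26, stop 1=31. Nearest is stop 3 (4).
From stop 3: distances to unvisited — stop 2=19, stop 1=28, stop 5=30. Nearest is stop 2 (19).
From stop 2: distances to unvisited — stop 1=17, stop 5=18. Nearest is stop 1 (17).
From stop 1: distances to unvisited — stop 5=25. Nearest is stop 5 (25).
Return stop 5→Hub: 22.
Total = 11 + 9 + 4 + 19 + 17 + 25 + 22 = 107.

107 km along Hub → stop 4 → stop 6 → stop 3 → stop 2 → stop 1 → stop 5 → Hub.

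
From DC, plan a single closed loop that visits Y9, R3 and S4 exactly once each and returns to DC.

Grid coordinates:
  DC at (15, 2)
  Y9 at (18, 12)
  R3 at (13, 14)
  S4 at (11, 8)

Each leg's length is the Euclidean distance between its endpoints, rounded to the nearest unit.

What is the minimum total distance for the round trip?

Shortest round trip = 28.

With 3 stops there are 3!/2 = 3 distinct round trips (a route and its reverse cost the same).
DC → Y9 → R3 → S4 → DC: 10+5+6+7 = 28
DC → Y9 → S4 → R3 → DC: 10+8+6+12 = 36
DC → R3 → Y9 → S4 → DC: 12+5+8+7 = 32
The minimum is 28.
One optimal route: DC → Y9 → R3 → S4 → DC (or its reverse).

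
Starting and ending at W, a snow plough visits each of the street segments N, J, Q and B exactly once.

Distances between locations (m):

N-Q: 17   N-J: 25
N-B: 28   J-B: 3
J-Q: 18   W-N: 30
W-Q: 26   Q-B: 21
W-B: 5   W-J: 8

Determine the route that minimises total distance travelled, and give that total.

With 4 stops there are 4!/2 = 12 distinct round trips (a route and its reverse cost the same).
W→N→J→Q→B→W: 30+25+18+21+5 = 99
W→N→J→B→Q→W: 30+25+3+21+26 = 105
W→N→Q→J→B→W: 30+17+18+3+5 = 73
W→N→Q→B→J→W: 30+17+21+3+8 = 79
W→N→B→J→Q→W: 30+28+3+18+26 = 105
W→N→B→Q→J→W: 30+28+21+18+8 = 105
W→J→N→Q→B→W: 8+25+17+21+5 = 76
W→J→N→B→Q→W: 8+25+28+21+26 = 108
W→J→Q→N→B→W: 8+18+17+28+5 = 76
W→J→B→N→Q→W: 8+3+28+17+26 = 82
W→Q→N→J→B→W: 26+17+25+3+5 = 76
W→Q→J→N→B→W: 26+18+25+28+5 = 102
The minimum is 73.
One optimal route: W → N → Q → J → B → W (or its reverse).

Shortest round trip = 73 m.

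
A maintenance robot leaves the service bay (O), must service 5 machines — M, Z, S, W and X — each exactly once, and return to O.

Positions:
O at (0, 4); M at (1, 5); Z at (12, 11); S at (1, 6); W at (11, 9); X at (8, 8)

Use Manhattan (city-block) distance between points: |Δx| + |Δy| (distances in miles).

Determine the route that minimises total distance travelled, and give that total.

O - M - Z - S - W - X - O: 2+17+16+13+4+12 = 64
O - M - Z - S - X - W - O: 2+17+16+9+4+16 = 64
O - M - Z - W - S - X - O: 2+17+3+13+9+12 = 56
O - M - Z - W - X - S - O: 2+17+3+4+9+3 = 38
O - M - Z - X - S - W - O: 2+17+7+9+13+16 = 64
O - M - Z - X - W - S - O: 2+17+7+4+13+3 = 46
O - M - S - Z - W - X - O: 2+1+16+3+4+12 = 38
O - M - S - Z - X - W - O: 2+1+16+7+4+16 = 46
O - M - S - W - Z - X - O: 2+1+13+3+7+12 = 38
O - M - S - W - X - Z - O: 2+1+13+4+7+19 = 46
O - M - S - X - Z - W - O: 2+1+9+7+3+16 = 38
O - M - S - X - W - Z - O: 2+1+9+4+3+19 = 38
O - M - W - Z - S - X - O: 2+14+3+16+9+12 = 56
O - M - W - Z - X - S - O: 2+14+3+7+9+3 = 38
… (46 more)
The minimum is 38.
One optimal route: O → M → Z → W → X → S → O (or its reverse).

38 miles — the shortest possible round trip.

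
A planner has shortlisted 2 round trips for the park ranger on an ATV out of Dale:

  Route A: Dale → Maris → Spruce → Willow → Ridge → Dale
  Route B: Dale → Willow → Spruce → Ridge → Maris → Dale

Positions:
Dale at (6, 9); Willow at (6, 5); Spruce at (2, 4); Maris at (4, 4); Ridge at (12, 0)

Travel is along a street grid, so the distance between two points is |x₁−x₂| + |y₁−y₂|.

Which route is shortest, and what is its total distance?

Shortest is Route A, total 40.

Route A: 7 + 2 + 5 + 11 + 15 = 40
Route B: 4 + 5 + 14 + 12 + 7 = 42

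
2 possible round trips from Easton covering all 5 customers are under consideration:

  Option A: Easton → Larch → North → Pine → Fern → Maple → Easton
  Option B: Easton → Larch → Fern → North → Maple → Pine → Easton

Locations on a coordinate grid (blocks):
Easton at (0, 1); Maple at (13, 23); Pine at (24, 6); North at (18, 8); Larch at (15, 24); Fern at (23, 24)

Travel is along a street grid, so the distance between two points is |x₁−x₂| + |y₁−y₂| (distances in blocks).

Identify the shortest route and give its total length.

130 blocks — Option A is the shortest.

Option A: 38 + 19 + 8 + 19 + 11 + 35 = 130
Option B: 38 + 8 + 21 + 20 + 28 + 29 = 144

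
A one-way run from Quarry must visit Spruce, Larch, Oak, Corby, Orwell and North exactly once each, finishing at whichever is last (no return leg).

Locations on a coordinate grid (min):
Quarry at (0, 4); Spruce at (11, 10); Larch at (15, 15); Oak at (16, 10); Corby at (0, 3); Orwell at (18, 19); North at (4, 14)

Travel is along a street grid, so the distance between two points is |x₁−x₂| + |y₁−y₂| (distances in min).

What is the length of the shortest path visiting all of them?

Shortest open route: 45 min.

There are 6! = 720 possible orderings.
Quarry→Spruce→Larch→Oak→Corby→Orwell→North: 17+9+6+23+34+19 = 108
Quarry→Spruce→Larch→Oak→Corby→North→Orwell: 17+9+6+23+15+19 = 89
Quarry→Spruce→Larch→Oak→Orwell→Corby→North: 17+9+6+11+34+15 = 92
Quarry→Spruce→Larch→Oak→Orwell→North→Corby: 17+9+6+11+19+15 = 77
Quarry→Spruce→Larch→Oak→North→Corby→Orwell: 17+9+6+16+15+34 = 97
Quarry→Spruce→Larch→Oak→North→Orwell→Corby: 17+9+6+16+19+34 = 101
Quarry→Spruce→Larch→Corby→Oak→Orwell→North: 17+9+27+23+11+19 = 106
Quarry→Spruce→Larch→Corby→Oak→North→Orwell: 17+9+27+23+16+19 = 111
… (712 more)
Quarry→Corby→North→Spruce→Oak→Larch→Orwell: 1+15+11+5+6+7 = 45  ← best
The minimum is 45.
One shortest path: Quarry → Corby → North → Spruce → Oak → Larch → Orwell.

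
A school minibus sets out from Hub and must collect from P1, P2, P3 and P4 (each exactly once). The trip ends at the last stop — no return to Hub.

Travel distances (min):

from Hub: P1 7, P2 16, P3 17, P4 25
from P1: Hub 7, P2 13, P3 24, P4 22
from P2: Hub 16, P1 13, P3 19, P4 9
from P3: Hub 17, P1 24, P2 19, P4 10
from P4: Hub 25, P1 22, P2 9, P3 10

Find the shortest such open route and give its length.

There are 4! = 24 possible orderings.
Hub→P1→P2→P3→P4: 7+13+19+10 = 49
Hub→P1→P2→P4→P3: 7+13+9+10 = 39
Hub→P1→P3→P2→P4: 7+24+19+9 = 59
Hub→P1→P3→P4→P2: 7+24+10+9 = 50
Hub→P1→P4→P2→P3: 7+22+9+19 = 57
Hub→P1→P4→P3→P2: 7+22+10+19 = 58
Hub→P2→P1→P3→P4: 16+13+24+10 = 63
Hub→P2→P1→P4→P3: 16+13+22+10 = 61
Hub→P2→P3→P1→P4: 16+19+24+22 = 81
Hub→P2→P3→P4→P1: 16+19+10+22 = 67
Hub→P2→P4→P1→P3: 16+9+22+24 = 71
Hub→P2→P4→P3→P1: 16+9+10+24 = 59
Hub→P3→P1→P2→P4: 17+24+13+9 = 63
Hub→P3→P1→P4→P2: 17+24+22+9 = 72
… (10 more)
The minimum is 39.
One shortest path: Hub → P1 → P2 → P4 → P3.

Shortest open route: 39 min.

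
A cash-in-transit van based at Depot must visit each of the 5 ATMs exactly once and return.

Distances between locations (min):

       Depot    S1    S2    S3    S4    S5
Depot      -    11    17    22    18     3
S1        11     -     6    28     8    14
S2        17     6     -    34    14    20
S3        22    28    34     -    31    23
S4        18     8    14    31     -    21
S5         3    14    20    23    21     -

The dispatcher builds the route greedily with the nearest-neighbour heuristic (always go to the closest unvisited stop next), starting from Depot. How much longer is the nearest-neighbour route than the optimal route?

Excess over optimum: 2 min.

From Depot: S5=3, S1=11, S2=17, S4=18, S3=22 → choose S5 (3).
From S5: S1=14, S2=20, S4=21, S3=23 → choose S1 (14).
From S1: S2=6, S4=8, S3=28 → choose S2 (6).
From S2: S4=14, S3=34 → choose S4 (14).
From S4: S3=31 → choose S3 (31).
NN route Depot → S5 → S1 → S2 → S4 → S3 → Depot costs 90.
Optimal: Depot → S1 → S2 → S4 → S3 → S5 → Depot costs 88 (by enumerating all 60 distinct tours).
Excess = 90 − 88 = 2.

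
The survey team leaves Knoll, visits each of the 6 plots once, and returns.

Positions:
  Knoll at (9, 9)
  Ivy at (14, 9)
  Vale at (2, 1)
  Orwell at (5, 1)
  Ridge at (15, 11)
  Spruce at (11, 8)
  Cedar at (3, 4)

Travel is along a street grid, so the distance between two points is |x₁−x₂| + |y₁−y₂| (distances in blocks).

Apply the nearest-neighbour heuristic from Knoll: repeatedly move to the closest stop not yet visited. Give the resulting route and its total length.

Total distance 48 blocks via the nearest-neighbour route Knoll → Spruce → Ivy → Ridge → Cedar → Vale → Orwell → Knoll.

At Knoll the remaining stops are Spruce 3, Ivy 5, Ridge 8, Cedar 11, Orwell 12, Vale 15; go to Spruce.
At Spruce the remaining stops are Ivy 4, Ridge 7, Cedar 12, Orwell 13, Vale 16; go to Ivy.
At Ivy the remaining stops are Ridge 3, Cedar 16, Orwell 17, Vale 20; go to Ridge.
At Ridge the remaining stops are Cedar 19, Orwell 20, Vale 23; go to Cedar.
At Cedar the remaining stops are Vale 4, Orwell 5; go to Vale.
At Vale the remaining stops are Orwell 3; go to Orwell.
Return Orwell→Knoll: 12.
Total = 3 + 4 + 3 + 19 + 4 + 3 + 12 = 48.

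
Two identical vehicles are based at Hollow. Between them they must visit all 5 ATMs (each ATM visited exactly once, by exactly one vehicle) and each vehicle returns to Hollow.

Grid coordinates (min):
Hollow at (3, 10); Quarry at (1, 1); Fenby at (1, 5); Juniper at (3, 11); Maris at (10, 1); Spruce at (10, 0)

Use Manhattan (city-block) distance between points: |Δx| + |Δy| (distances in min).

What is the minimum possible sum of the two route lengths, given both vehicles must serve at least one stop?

Check every non-empty split of the stops between the two vehicles; for each half take its own optimal tour:
  {Quarry} + {Fenby, Juniper, Maris, Spruce}: 22 + 40 = 62
  {Fenby} + {Quarry, Juniper, Maris, Spruce}: 14 + 40 = 54
  {Quarry, Fenby} + {Juniper, Maris, Spruce}: 22 + 36 = 58
  {Juniper} + {Quarry, Fenby, Maris, Spruce}: 2 + 38 = 40
  {Quarry, Juniper} + {Fenby, Maris, Spruce}: 24 + 38 = 62
  {Fenby, Juniper} + {Quarry, Maris, Spruce}: 16 + 38 = 54
  … (15 splits in total)
Best: vehicle 1 Hollow → Juniper → Hollow = 2; vehicle 2 Hollow → Fenby → Quarry → Maris → Spruce → Hollow = 38; combined 40.

Minimum combined distance: 40 min.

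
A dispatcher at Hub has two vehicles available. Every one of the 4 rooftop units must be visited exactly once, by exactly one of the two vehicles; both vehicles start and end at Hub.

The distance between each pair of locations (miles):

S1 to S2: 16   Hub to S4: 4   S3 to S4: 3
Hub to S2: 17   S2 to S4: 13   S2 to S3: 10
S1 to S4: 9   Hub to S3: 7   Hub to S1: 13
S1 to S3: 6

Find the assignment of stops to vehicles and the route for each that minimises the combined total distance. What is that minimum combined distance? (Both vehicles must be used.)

Check every non-empty split of the stops between the two vehicles; for each half take its own optimal tour:
  {S1} + {S2, S3, S4}: 26 + 34 = 60
  {S2} + {S1, S3, S4}: 34 + 26 = 60
  {S1, S2} + {S3, S4}: 46 + 14 = 60
  {S3} + {S1, S2, S4}: 14 + 46 = 60
  {S1, S3} + {S2, S4}: 26 + 34 = 60
  {S2, S3} + {S1, S4}: 34 + 26 = 60
  … (7 splits in total)
  {S1, S2, S3} + {S4}: 46 + 8 = 54  ← best
Best: vehicle 1 Hub → S1 → S2 → S3 → Hub = 46; vehicle 2 Hub → S4 → Hub = 8; combined 54.

54 miles — the smallest possible combined total.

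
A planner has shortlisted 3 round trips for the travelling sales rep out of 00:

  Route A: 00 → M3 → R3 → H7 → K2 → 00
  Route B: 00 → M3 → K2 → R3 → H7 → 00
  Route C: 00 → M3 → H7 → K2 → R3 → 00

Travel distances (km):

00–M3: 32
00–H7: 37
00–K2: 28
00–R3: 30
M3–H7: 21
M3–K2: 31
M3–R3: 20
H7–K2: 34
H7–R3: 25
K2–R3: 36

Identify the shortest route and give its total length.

Shortest is Route A, total 139 km.

Route A: 32 + 20 + 25 + 34 + 28 = 139
Route B: 32 + 31 + 36 + 25 + 37 = 161
Route C: 32 + 21 + 34 + 36 + 30 = 153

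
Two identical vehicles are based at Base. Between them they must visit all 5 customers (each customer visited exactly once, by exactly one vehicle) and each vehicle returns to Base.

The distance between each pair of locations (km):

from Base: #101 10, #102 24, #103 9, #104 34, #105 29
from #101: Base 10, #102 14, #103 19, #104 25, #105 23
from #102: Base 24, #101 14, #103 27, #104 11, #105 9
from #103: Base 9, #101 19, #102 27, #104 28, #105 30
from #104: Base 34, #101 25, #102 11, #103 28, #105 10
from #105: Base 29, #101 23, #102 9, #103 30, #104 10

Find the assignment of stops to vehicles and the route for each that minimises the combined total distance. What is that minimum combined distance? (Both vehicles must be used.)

Try each way of splitting the stops between the two vehicles (each non-empty) and, for each split, find the best tour for each vehicle:
  {#101} + {#102, #103, #104, #105}: 20 + 80 = 100
  {#102} + {#101, #103, #104, #105}: 48 + 80 = 128
  {#101, #102} + {#103, #104, #105}: 48 + 76 = 124
  {#103} + {#101, #102, #104, #105}: 18 + 74 = 92
  {#101, #103} + {#102, #104, #105}: 38 + 74 = 112
  {#102, #103} + {#101, #104, #105}: 60 + 74 = 134
  … (15 splits in total)
Best: vehicle 1 Base → #103 → Base = 18; vehicle 2 Base → #101 → #102 → #104 → #105 → Base = 74; combined 92.

92 km — the smallest possible combined total.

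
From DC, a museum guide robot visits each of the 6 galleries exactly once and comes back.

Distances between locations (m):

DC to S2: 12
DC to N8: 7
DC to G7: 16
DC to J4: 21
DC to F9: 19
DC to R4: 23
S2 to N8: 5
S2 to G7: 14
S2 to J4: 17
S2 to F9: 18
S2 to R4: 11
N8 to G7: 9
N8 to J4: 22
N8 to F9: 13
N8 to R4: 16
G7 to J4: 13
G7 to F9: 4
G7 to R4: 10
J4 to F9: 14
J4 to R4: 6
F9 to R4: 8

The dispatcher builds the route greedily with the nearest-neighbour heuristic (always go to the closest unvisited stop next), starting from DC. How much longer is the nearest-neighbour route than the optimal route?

2 m longer than the optimal tour.

DC: N8=7, S2=12, G7=16, F9=19, J4=21, R4=23 ⇒ N8
N8: S2=5, G7=9, F9=13, R4=16, J4=22 ⇒ S2
S2: R4=11, G7=14, J4=17, F9=18 ⇒ R4
R4: J4=6, F9=8, G7=10 ⇒ J4
J4: G7=13, F9=14 ⇒ G7
G7: F9=4 ⇒ F9
NN route DC → N8 → S2 → R4 → J4 → G7 → F9 → DC costs 65.
Optimal: DC → S2 → J4 → R4 → F9 → G7 → N8 → DC costs 63 (by enumerating all 360 distinct tours).
Excess = 65 − 63 = 2.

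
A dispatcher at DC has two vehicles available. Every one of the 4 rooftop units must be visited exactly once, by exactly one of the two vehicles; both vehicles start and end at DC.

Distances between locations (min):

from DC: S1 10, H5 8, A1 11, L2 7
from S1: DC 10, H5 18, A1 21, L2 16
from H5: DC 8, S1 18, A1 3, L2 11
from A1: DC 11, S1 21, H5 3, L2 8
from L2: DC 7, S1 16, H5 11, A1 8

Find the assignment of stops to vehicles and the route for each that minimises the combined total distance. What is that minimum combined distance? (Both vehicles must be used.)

Check every non-empty split of the stops between the two vehicles; for each half take its own optimal tour:
  {S1} + {H5, A1, L2}: 20 + 26 = 46
  {H5} + {S1, A1, L2}: 16 + 45 = 61
  {S1, H5} + {A1, L2}: 36 + 26 = 62
  {A1} + {S1, H5, L2}: 22 + 45 = 67
  {S1, A1} + {H5, L2}: 42 + 26 = 68
  {H5, A1} + {S1, L2}: 22 + 33 = 55
  … (7 splits in total)
Best: vehicle 1 DC → S1 → DC = 20; vehicle 2 DC → H5 → A1 → L2 → DC = 26; combined 46.

46 min — the smallest possible combined total.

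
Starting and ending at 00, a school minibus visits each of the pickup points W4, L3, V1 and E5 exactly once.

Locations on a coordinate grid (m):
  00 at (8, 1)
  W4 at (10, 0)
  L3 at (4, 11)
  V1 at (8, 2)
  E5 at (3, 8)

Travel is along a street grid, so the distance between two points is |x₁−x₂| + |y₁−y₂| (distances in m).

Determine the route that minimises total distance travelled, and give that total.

36 m — the shortest possible round trip.

00 - W4 - L3 - V1 - E5 - 00: 3+17+13+11+12 = 56
00 - W4 - L3 - E5 - V1 - 00: 3+17+4+11+1 = 36
00 - W4 - V1 - L3 - E5 - 00: 3+4+13+4+12 = 36
00 - W4 - V1 - E5 - L3 - 00: 3+4+11+4+14 = 36
00 - W4 - E5 - L3 - V1 - 00: 3+15+4+13+1 = 36
00 - W4 - E5 - V1 - L3 - 00: 3+15+11+13+14 = 56
00 - L3 - W4 - V1 - E5 - 00: 14+17+4+11+12 = 58
00 - L3 - W4 - E5 - V1 - 00: 14+17+15+11+1 = 58
00 - L3 - V1 - W4 - E5 - 00: 14+13+4+15+12 = 58
00 - L3 - E5 - W4 - V1 - 00: 14+4+15+4+1 = 38
00 - V1 - W4 - L3 - E5 - 00: 1+4+17+4+12 = 38
00 - V1 - L3 - W4 - E5 - 00: 1+13+17+15+12 = 58
The minimum is 36.
One optimal route: 00 → W4 → L3 → E5 → V1 → 00 (or its reverse).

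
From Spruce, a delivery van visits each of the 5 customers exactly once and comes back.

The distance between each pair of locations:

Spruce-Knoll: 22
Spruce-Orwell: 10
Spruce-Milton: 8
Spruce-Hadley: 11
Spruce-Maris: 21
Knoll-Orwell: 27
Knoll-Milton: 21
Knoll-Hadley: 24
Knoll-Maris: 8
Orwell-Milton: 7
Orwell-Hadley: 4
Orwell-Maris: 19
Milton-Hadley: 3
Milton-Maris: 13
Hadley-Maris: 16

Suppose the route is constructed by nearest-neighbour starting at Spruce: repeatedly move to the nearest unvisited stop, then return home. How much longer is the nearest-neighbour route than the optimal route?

Spruce: Milton=8, Orwell=10, Hadley=11, Maris=21, Knoll=22 ⇒ Milton
Milton: Hadley=3, Orwell=7, Maris=13, Knoll=21 ⇒ Hadley
Hadley: Orwell=4, Maris=16, Knoll=24 ⇒ Orwell
Orwell: Maris=19, Knoll=27 ⇒ Maris
Maris: Knoll=8 ⇒ Knoll
NN route Spruce → Milton → Hadley → Orwell → Maris → Knoll → Spruce costs 64.
Optimal: Spruce → Knoll → Maris → Milton → Hadley → Orwell → Spruce costs 60 (by enumerating all 60 distinct tours).
Excess = 64 − 60 = 4.

4 longer than the optimal tour.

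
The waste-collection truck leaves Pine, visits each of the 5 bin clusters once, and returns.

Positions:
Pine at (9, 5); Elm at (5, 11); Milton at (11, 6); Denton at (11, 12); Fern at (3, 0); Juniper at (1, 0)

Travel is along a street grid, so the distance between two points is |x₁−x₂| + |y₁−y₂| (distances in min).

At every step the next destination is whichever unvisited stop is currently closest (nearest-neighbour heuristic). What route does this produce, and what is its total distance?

Total distance 44 min via the nearest-neighbour route Pine → Milton → Denton → Elm → Fern → Juniper → Pine.

Pine → [Milton:3 / Denton:9 / Elm:10 / Fern:11 / Juniper:13] → Milton (3)
Milton → [Denton:6 / Elm:11 / Fern:14 / Juniper:16] → Denton (6)
Denton → [Elm:7 / Fern:20 / Juniper:22] → Elm (7)
Elm → [Fern:13 / Juniper:15] → Fern (13)
Fern → [Juniper:2] → Juniper (2)
Return Juniper→Pine: 13.
Total = 3 + 6 + 7 + 13 + 2 + 13 = 44.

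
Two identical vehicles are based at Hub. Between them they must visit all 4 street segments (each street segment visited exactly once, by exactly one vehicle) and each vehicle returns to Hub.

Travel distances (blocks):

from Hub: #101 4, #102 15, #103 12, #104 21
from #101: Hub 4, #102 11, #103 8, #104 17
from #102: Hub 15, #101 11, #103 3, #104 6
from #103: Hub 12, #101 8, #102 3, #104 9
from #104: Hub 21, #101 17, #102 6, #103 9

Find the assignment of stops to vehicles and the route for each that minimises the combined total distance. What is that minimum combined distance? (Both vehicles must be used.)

Try each way of splitting the stops between the two vehicles (each non-empty) and, for each split, find the best tour for each vehicle:
  {#101} + {#102, #103, #104}: 8 + 42 = 50
  {#102} + {#101, #103, #104}: 30 + 42 = 72
  {#101, #102} + {#103, #104}: 30 + 42 = 72
  {#103} + {#101, #102, #104}: 24 + 42 = 66
  {#101, #103} + {#102, #104}: 24 + 42 = 66
  {#102, #103} + {#101, #104}: 30 + 42 = 72
  … (7 splits in total)
Best: vehicle 1 Hub → #101 → Hub = 8; vehicle 2 Hub → #102 → #104 → #103 → Hub = 42; combined 50.

50 blocks — the smallest possible combined total.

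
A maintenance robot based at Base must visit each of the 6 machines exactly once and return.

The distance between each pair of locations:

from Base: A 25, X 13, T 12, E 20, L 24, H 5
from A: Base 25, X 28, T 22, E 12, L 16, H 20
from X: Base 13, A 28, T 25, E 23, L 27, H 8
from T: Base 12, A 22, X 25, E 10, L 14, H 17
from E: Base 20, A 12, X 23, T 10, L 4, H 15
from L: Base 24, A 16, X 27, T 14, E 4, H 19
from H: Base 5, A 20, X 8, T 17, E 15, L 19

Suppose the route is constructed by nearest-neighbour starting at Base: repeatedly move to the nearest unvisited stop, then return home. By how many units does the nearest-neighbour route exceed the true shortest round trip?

The nearest-neighbour route is 18 longer than optimal.

Base: H=5, T=12, X=13, E=20, L=24, A=25 ⇒ H
H: X=8, E=15, T=17, L=19, A=20 ⇒ X
X: E=23, T=25, L=27, A=28 ⇒ E
E: L=4, T=10, A=12 ⇒ L
L: T=14, A=16 ⇒ T
T: A=22 ⇒ A
NN route Base → H → X → E → L → T → A → Base costs 101.
Optimal: Base → X → H → A → E → L → T → Base costs 83 (by enumerating all 360 distinct tours).
Excess = 101 − 83 = 18.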